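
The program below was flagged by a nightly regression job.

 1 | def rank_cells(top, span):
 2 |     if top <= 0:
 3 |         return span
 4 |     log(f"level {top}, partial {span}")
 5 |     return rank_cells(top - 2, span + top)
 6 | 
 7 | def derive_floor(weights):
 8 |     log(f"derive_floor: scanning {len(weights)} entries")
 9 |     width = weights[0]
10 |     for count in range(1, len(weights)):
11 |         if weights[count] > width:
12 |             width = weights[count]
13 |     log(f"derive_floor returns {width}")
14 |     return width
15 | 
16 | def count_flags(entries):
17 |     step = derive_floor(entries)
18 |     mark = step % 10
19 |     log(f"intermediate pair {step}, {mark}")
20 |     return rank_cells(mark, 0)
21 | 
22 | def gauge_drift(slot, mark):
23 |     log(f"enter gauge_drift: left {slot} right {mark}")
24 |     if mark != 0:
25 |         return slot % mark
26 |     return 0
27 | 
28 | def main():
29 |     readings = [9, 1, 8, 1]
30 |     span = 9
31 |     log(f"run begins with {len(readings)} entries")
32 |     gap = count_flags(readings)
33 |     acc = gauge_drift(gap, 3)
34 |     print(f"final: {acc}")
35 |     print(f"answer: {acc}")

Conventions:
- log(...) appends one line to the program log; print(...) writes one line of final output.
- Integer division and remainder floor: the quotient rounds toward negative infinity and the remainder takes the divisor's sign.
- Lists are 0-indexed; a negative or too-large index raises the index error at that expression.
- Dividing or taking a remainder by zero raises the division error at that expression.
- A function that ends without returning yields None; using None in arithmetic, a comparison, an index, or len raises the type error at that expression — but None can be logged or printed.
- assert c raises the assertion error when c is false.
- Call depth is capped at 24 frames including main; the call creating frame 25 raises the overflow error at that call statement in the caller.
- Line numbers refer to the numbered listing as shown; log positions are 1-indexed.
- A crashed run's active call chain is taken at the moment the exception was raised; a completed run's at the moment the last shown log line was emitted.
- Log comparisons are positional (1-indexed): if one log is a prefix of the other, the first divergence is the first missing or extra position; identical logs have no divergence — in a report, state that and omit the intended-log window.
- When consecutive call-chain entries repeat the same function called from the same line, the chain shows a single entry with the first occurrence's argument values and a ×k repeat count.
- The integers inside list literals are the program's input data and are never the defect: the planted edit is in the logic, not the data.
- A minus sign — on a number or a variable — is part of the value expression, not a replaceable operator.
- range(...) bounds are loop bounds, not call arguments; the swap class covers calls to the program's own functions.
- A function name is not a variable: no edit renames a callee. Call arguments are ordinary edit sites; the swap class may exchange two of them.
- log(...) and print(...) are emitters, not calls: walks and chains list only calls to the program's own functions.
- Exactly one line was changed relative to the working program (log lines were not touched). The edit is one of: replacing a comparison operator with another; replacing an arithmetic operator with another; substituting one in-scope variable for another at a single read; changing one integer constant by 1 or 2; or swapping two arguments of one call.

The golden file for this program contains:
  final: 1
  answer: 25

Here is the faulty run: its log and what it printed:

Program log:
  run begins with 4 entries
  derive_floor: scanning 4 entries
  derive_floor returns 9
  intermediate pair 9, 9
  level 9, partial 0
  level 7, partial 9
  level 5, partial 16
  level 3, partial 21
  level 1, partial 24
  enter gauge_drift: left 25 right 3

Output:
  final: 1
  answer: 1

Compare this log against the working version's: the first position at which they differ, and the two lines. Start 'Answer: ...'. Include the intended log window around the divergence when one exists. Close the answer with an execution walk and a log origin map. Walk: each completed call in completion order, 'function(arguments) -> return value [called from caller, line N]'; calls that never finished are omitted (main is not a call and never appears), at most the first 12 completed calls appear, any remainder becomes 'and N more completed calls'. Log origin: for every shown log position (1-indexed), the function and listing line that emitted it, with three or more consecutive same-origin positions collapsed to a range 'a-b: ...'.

Answer: none (the log streams are identical).
Execution walk:
  derive_floor([9, 1, 8, 1]) -> 9  [called from count_flags, line 17]
  rank_cells(-1, 25) -> 25  [called from rank_cells, line 5]
  rank_cells(1, 24) -> 25  [called from rank_cells, line 5]
  rank_cells(3, 21) -> 25  [called from rank_cells, line 5]
  rank_cells(5, 16) -> 25  [called from rank_cells, line 5]
  rank_cells(7, 9) -> 25  [called from rank_cells, line 5]
  rank_cells(9, 0) -> 25  [called from count_flags, line 20]
  count_flags([9, 1, 8, 1]) -> 25  [called from main, line 32]
  gauge_drift(25, 3) -> 1  [called from main, line 33]
Log origin:
  1: emitted by main (line 31)
  2: emitted by derive_floor (line 8)
  3: emitted by derive_floor (line 13)
  4: emitted by count_flags (line 19)
  5-9: emitted by rank_cells (line 4)
  10: emitted by gauge_drift (line 23)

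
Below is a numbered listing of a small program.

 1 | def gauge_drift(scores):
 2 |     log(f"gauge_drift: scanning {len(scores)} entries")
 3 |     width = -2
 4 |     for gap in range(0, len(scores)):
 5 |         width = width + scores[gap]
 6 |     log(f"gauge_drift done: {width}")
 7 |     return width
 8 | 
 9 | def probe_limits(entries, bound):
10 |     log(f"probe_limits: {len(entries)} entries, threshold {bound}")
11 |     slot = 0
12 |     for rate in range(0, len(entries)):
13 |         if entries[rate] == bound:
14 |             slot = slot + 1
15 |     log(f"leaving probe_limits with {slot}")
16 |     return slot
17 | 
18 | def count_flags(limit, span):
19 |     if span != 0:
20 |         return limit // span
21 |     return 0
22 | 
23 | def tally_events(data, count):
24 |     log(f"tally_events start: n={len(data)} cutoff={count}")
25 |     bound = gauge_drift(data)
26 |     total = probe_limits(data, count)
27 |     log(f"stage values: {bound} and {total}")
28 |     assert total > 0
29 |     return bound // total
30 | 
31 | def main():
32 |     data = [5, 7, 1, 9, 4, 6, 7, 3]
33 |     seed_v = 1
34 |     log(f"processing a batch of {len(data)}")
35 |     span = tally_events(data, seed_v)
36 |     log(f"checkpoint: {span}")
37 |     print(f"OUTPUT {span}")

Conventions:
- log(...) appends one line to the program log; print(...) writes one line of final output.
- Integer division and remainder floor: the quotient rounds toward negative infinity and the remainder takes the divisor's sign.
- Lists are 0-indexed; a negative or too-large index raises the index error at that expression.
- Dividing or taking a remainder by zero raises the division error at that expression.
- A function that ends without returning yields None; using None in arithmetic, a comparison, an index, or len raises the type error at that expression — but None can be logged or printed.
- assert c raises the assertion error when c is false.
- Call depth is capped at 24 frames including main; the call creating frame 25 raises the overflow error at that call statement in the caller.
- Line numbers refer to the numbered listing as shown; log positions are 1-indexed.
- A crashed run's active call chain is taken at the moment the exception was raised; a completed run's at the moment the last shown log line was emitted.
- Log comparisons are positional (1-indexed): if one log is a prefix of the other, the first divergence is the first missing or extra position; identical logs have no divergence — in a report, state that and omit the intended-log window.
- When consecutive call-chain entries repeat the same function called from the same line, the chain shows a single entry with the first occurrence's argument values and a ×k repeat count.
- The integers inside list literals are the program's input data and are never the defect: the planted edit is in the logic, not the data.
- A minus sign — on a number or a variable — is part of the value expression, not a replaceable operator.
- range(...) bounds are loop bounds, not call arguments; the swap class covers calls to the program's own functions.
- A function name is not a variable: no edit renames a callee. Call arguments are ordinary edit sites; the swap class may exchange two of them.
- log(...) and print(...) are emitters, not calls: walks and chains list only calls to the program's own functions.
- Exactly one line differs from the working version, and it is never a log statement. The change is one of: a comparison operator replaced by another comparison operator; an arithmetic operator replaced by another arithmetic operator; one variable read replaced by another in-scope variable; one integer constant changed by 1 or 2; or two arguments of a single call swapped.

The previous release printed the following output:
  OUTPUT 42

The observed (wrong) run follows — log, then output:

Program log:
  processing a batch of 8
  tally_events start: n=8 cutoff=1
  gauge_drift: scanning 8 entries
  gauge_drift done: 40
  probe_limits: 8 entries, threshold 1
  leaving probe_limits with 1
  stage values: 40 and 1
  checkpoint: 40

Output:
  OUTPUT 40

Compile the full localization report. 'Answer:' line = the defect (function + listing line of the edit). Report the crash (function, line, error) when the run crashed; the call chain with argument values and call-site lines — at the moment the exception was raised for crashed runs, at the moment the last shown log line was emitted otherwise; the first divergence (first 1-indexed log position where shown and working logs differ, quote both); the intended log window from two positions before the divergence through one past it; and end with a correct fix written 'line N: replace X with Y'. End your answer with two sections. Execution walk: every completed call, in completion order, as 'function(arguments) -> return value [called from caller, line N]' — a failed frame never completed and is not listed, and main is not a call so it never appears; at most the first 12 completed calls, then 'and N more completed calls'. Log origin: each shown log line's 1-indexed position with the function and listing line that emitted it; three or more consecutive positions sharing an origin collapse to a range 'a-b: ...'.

Answer: the defect is in gauge_drift at line 3.
The tell: Everything matches until log position 4, which reads 'gauge_drift done: 40' in place of 'gauge_drift done: 42'.
Call chain: main.
First divergence: at position 4 the run shows 'gauge_drift done: 40' where the working version logs 'gauge_drift done: 42'.
Intended log window:
  2: tally_events start: n=8 cutoff=1
  3: gauge_drift: scanning 8 entries
  4: gauge_drift done: 42
  5: probe_limits: 8 entries, threshold 1
Execution walk:
  gauge_drift([5, 7, 1, 9, 4, 6, 7, 3]) -> 40  [called from tally_events, line 25]
  probe_limits([5, 7, 1, 9, 4, 6, 7, 3], 1) -> 1  [called from tally_events, line 26]
  tally_events([5, 7, 1, 9, 4, 6, 7, 3], 1) -> 40  [called from main, line 35]
Origin of each log line:
  1: emitted by main (line 34)
  2: emitted by tally_events (line 24)
  3: emitted by gauge_drift (line 2)
  4: emitted by gauge_drift (line 6)
  5: emitted by probe_limits (line 10)
  6: emitted by probe_limits (line 15)
  7: emitted by tally_events (line 27)
  8: emitted by main (line 36)
A correct fix: line 3: replace `-2` with `0`.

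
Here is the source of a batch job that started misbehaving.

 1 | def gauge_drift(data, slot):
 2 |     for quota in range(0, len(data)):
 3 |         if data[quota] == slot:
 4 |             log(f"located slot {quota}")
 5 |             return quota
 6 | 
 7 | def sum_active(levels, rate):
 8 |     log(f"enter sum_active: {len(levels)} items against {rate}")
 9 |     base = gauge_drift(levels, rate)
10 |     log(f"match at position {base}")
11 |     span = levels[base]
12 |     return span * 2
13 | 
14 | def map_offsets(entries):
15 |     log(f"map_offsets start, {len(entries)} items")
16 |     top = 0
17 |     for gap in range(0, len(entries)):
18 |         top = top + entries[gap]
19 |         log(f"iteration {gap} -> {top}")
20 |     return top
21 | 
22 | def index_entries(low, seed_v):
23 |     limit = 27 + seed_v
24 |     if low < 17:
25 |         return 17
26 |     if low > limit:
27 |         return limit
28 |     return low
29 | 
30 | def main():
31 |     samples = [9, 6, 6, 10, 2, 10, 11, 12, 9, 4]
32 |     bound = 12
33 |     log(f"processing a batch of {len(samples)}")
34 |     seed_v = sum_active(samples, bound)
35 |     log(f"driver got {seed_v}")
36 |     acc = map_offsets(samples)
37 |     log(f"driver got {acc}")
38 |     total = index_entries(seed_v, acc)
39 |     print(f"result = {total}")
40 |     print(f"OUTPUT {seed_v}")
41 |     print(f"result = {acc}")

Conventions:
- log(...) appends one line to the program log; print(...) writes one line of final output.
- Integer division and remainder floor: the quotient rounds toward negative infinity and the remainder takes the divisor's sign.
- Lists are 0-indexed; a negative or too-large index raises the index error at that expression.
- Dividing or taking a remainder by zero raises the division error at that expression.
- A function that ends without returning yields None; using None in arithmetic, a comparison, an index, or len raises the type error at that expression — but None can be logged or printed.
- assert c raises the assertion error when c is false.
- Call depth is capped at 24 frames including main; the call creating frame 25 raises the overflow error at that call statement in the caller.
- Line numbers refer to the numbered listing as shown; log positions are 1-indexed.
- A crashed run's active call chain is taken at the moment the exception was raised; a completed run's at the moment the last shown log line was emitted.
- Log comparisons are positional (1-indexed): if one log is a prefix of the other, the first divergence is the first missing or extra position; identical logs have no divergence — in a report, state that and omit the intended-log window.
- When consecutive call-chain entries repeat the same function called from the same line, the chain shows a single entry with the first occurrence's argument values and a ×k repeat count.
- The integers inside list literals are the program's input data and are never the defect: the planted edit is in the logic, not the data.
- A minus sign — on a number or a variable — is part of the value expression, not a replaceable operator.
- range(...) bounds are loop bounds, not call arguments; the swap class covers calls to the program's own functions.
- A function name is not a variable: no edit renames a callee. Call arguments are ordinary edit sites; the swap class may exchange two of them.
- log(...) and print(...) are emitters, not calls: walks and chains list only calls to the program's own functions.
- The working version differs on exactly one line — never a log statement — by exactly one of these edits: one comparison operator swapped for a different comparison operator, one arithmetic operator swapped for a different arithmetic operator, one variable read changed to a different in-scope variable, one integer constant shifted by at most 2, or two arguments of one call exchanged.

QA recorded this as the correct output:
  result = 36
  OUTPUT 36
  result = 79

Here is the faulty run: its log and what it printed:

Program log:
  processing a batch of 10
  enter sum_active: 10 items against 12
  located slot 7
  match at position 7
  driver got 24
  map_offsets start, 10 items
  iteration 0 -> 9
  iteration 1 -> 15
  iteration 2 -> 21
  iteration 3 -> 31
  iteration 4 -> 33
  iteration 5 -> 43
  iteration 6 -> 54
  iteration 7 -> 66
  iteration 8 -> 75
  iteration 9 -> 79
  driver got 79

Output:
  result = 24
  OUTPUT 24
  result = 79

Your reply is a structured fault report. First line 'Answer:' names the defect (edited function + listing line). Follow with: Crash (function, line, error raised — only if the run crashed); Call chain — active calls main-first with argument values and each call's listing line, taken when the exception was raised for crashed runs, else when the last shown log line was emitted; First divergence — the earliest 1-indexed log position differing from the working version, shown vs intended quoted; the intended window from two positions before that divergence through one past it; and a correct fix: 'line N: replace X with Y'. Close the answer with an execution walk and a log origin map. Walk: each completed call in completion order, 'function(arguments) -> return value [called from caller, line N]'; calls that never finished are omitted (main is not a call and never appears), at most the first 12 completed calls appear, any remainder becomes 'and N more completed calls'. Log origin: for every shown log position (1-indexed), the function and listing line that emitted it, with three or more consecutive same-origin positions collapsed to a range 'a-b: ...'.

Answer: the defect is in sum_active at line 12.
Key fact: Everything matches until log position 5, which reads 'driver got 24' in place of 'driver got 36'.
Call chain: main.
First divergence: position 5 — shown 'driver got 24', intended 'driver got 36'.
Intended log window:
  3: located slot 7
  4: match at position 7
  5: driver got 36
  6: map_offsets start, 10 items
Execution walk:
  gauge_drift([9, 6, 6, 10, 2, 10, 11, 12, 9, 4], 12) -> 7  [called from sum_active, line 9]
  sum_active([9, 6, 6, 10, 2, 10, 11, 12, 9, 4], 12) -> 24  [called from main, line 34]
  map_offsets([9, 6, 6, 10, 2, 10, 11, 12, 9, 4]) -> 79  [called from main, line 36]
  index_entries(24, 79) -> 24  [called from main, line 38]
Log origins:
  1: emitted by main (line 33)
  2: emitted by sum_active (line 8)
  3: emitted by gauge_drift (line 4)
  4: emitted by sum_active (line 10)
  5: emitted by main (line 35)
  6: emitted by map_offsets (line 15)
  7-16: emitted by map_offsets (line 19)
  17: emitted by main (line 37)
A correct fix: line 12: replace `2` with `3`.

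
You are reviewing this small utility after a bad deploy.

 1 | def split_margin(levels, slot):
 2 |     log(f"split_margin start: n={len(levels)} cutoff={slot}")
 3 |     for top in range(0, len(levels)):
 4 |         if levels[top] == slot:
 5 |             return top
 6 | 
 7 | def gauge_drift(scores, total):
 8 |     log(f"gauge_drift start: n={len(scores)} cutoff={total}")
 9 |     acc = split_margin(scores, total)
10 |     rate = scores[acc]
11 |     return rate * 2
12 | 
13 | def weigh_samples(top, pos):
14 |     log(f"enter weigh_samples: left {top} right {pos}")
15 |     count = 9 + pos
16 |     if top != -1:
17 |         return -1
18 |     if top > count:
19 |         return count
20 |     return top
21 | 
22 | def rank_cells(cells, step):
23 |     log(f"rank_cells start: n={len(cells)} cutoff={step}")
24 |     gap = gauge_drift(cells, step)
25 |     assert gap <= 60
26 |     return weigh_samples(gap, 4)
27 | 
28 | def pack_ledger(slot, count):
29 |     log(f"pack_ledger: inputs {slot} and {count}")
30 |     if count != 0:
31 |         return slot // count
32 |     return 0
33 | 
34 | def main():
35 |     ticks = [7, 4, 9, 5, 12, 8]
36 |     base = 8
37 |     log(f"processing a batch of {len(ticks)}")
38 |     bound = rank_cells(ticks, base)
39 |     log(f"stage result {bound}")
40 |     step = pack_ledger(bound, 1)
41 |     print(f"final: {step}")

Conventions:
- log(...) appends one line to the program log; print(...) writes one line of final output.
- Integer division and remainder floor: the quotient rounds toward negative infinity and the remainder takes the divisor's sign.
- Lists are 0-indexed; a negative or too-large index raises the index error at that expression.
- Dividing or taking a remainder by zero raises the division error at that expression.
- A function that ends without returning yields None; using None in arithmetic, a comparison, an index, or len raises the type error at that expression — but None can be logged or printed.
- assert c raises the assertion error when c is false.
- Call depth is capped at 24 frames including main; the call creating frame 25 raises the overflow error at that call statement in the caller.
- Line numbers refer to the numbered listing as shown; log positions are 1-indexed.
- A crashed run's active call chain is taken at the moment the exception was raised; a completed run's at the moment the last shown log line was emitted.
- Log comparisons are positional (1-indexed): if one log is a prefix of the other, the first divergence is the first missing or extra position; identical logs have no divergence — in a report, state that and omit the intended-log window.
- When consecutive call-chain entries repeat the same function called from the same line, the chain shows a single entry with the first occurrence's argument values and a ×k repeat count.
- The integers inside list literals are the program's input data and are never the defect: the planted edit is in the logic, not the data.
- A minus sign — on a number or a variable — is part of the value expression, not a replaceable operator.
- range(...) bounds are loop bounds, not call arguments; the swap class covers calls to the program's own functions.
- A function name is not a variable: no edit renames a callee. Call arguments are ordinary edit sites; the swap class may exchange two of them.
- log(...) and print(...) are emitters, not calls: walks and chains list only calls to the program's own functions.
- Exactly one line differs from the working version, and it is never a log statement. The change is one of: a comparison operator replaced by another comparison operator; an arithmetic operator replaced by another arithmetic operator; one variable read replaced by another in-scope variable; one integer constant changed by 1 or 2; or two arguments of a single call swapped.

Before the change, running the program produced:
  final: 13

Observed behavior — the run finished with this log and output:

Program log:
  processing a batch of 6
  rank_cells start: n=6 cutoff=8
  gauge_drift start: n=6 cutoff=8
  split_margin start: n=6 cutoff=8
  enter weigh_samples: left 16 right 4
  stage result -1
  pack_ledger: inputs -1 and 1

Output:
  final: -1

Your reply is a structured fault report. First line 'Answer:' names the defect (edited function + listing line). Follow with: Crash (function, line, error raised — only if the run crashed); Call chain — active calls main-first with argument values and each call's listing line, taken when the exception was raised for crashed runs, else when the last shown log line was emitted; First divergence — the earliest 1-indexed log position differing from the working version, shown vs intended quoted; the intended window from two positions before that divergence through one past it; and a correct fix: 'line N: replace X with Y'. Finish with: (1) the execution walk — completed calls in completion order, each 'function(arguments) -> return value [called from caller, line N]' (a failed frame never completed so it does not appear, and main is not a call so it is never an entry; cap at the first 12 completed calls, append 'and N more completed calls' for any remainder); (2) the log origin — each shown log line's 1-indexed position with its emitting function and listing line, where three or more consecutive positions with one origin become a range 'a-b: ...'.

Answer: the defect is in weigh_samples at line 16.
The tell: The earliest visible damage is log position 6 — 'stage result -1' rather than the intended 'stage result 13'.
Call chain: main -> pack_ledger(-1, 1) (called at line 40).
First divergence: position 6; shown 'stage result -1' vs intended 'stage result 13'.
Intended log window:
  4: split_margin start: n=6 cutoff=8
  5: enter weigh_samples: left 16 right 4
  6: stage result 13
  7: pack_ledger: inputs 13 and 1
Execution walk:
  split_margin([7, 4, 9, 5, 12, 8], 8) -> 5  [called from gauge_drift, line 9]
  gauge_drift([7, 4, 9, 5, 12, 8], 8) -> 16  [called from rank_cells, line 24]
  weigh_samples(16, 4) -> -1  [called from rank_cells, line 26]
  rank_cells([7, 4, 9, 5, 12, 8], 8) -> -1  [called from main, line 38]
  pack_ledger(-1, 1) -> -1  [called from main, line 40]
Origin of each log line:
  1: logged in main at line 37
  2: logged in rank_cells at line 23
  3: logged in gauge_drift at line 8
  4: logged in split_margin at line 2
  5: logged in weigh_samples at line 14
  6: logged in main at line 39
  7: logged in pack_ledger at line 29
A correct fix: line 16: replace `!=` with `<`.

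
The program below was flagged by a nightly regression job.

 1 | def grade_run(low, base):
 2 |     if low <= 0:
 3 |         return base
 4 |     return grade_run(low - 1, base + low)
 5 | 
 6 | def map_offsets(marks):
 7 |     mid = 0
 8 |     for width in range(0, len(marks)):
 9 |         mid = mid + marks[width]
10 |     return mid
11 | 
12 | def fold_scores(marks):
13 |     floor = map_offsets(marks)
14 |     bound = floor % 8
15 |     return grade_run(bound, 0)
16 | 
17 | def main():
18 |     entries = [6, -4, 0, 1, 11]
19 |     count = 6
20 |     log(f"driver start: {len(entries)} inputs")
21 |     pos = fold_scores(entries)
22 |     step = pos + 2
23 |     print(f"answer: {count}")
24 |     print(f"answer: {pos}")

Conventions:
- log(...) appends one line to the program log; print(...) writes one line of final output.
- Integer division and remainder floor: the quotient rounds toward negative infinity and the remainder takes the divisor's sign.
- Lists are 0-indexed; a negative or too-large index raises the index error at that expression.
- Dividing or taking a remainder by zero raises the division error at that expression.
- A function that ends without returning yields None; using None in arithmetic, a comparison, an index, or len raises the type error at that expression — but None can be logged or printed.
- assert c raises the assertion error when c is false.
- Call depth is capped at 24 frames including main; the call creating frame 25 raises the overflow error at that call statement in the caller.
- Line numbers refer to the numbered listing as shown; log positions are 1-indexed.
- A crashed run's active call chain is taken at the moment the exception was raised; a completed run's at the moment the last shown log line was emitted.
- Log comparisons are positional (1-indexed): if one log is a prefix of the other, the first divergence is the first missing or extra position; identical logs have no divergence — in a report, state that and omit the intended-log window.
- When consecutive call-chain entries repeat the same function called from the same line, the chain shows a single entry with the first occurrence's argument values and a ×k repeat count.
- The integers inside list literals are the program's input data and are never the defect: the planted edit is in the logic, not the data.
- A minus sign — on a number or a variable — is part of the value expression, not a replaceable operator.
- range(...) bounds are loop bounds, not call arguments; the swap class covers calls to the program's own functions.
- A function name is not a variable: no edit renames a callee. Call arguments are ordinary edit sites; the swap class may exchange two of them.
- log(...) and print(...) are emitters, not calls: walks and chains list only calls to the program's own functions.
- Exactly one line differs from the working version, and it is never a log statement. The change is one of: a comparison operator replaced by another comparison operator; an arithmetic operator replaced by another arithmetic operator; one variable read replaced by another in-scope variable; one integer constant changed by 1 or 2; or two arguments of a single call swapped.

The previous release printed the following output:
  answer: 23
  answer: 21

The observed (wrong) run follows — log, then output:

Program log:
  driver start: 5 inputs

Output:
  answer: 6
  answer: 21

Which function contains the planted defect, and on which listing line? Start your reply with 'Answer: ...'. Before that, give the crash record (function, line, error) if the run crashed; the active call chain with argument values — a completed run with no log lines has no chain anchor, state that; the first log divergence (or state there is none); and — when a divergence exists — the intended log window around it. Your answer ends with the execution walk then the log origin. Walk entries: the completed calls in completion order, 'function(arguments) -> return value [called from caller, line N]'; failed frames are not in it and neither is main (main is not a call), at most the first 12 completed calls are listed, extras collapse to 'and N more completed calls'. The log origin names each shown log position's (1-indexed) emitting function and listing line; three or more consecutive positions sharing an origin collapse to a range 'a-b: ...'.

Answer: the defect is in main at line 23.
The tell: The logs agree in full; only the final output differs.
Call chain: main.
First divergence: none — the logs agree in full.
Execution walk:
  map_offsets([6, -4, 0, 1, 11]) -> 14  [called from fold_scores, line 13]
  grade_run(0, 21) -> 21  [called from grade_run, line 4]
  grade_run(1, 20) -> 21  [called from grade_run, line 4]
  grade_run(2, 18) -> 21  [called from grade_run, line 4]
  grade_run(3, 15) -> 21  [called from grade_run, line 4]
  grade_run(4, 11) -> 21  [called from grade_run, line 4]
  grade_run(5, 6) -> 21  [called from grade_run, line 4]
  grade_run(6, 0) -> 21  [called from fold_scores, line 15]
  fold_scores([6, -4, 0, 1, 11]) -> 21  [called from main, line 21]
Log origins:
  1: logged in main at line 20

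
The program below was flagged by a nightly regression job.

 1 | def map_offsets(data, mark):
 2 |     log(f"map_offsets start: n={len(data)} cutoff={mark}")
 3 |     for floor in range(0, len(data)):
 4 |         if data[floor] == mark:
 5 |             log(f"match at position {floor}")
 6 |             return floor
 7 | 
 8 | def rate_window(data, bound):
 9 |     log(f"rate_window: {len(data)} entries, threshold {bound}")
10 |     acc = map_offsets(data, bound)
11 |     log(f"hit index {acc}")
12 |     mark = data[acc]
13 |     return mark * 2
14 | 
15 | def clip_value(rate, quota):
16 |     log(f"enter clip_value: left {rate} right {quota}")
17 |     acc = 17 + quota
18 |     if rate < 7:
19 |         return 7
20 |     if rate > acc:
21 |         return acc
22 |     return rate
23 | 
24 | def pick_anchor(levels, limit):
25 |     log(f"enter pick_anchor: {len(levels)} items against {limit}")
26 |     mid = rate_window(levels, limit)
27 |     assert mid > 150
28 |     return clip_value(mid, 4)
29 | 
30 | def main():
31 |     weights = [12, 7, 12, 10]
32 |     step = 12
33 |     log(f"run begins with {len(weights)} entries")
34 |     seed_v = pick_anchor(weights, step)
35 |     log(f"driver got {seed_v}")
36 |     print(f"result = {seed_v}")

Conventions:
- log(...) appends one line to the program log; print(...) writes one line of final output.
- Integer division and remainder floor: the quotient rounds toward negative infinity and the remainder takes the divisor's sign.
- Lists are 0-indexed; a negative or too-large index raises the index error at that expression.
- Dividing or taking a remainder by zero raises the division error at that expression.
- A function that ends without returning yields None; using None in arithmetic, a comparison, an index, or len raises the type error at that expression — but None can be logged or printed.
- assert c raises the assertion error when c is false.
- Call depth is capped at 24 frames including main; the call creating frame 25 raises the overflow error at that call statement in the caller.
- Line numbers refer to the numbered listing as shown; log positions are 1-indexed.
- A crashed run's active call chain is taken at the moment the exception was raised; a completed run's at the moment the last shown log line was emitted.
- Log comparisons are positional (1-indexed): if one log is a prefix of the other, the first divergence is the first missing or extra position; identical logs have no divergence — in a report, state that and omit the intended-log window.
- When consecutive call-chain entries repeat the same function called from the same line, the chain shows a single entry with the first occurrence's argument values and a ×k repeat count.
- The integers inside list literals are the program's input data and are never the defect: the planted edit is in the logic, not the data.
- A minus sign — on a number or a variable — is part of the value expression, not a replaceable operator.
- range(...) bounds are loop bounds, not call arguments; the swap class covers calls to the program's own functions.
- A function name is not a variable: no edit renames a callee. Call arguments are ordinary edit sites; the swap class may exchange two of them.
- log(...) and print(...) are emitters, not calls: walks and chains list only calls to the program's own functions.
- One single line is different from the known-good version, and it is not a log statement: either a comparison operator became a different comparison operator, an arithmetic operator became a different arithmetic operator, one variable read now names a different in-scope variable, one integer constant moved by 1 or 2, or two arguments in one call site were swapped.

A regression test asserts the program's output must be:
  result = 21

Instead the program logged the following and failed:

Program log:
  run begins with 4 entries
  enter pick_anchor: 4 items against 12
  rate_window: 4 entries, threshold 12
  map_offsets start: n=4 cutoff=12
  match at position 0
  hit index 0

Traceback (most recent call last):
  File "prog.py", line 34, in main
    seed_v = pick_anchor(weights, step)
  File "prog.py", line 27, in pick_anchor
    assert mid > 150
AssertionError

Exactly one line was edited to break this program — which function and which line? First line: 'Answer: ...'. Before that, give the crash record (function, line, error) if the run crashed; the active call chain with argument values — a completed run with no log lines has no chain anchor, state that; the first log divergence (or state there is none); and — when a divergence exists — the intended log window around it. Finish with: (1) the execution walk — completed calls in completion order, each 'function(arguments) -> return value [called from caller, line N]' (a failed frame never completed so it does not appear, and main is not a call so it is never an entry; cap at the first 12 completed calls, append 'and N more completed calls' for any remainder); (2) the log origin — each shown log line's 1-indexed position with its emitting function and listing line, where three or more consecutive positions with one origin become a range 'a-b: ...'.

Answer: the defect is in pick_anchor at line 27.
Core observation: The log ends early — 6 lines, where the working version next logs 'enter clip_value: left 24 right 4'.
Crash: pick_anchor, line 27, AssertionError.
Call chain: main -> pick_anchor([12, 7, 12, 10], 12) (called at line 34).
First divergence: position 7 — after 6 matching lines the faulty run goes silent; intended next line 'enter clip_value: left 24 right 4'.
Intended log window:
  5: match at position 0
  6: hit index 0
  7: enter clip_value: left 24 right 4
  8: driver got 21
Execution walk:
  map_offsets([12, 7, 12, 10], 12) -> 0  [called from rate_window, line 10]
  rate_window([12, 7, 12, 10], 12) -> 24  [called from pick_anchor, line 26]
Origin of each log line:
  1: logged in main at line 33
  2: logged in pick_anchor at line 25
  3: logged in rate_window at line 9
  4: logged in map_offsets at line 2
  5: logged in map_offsets at line 5
  6: logged in rate_window at line 11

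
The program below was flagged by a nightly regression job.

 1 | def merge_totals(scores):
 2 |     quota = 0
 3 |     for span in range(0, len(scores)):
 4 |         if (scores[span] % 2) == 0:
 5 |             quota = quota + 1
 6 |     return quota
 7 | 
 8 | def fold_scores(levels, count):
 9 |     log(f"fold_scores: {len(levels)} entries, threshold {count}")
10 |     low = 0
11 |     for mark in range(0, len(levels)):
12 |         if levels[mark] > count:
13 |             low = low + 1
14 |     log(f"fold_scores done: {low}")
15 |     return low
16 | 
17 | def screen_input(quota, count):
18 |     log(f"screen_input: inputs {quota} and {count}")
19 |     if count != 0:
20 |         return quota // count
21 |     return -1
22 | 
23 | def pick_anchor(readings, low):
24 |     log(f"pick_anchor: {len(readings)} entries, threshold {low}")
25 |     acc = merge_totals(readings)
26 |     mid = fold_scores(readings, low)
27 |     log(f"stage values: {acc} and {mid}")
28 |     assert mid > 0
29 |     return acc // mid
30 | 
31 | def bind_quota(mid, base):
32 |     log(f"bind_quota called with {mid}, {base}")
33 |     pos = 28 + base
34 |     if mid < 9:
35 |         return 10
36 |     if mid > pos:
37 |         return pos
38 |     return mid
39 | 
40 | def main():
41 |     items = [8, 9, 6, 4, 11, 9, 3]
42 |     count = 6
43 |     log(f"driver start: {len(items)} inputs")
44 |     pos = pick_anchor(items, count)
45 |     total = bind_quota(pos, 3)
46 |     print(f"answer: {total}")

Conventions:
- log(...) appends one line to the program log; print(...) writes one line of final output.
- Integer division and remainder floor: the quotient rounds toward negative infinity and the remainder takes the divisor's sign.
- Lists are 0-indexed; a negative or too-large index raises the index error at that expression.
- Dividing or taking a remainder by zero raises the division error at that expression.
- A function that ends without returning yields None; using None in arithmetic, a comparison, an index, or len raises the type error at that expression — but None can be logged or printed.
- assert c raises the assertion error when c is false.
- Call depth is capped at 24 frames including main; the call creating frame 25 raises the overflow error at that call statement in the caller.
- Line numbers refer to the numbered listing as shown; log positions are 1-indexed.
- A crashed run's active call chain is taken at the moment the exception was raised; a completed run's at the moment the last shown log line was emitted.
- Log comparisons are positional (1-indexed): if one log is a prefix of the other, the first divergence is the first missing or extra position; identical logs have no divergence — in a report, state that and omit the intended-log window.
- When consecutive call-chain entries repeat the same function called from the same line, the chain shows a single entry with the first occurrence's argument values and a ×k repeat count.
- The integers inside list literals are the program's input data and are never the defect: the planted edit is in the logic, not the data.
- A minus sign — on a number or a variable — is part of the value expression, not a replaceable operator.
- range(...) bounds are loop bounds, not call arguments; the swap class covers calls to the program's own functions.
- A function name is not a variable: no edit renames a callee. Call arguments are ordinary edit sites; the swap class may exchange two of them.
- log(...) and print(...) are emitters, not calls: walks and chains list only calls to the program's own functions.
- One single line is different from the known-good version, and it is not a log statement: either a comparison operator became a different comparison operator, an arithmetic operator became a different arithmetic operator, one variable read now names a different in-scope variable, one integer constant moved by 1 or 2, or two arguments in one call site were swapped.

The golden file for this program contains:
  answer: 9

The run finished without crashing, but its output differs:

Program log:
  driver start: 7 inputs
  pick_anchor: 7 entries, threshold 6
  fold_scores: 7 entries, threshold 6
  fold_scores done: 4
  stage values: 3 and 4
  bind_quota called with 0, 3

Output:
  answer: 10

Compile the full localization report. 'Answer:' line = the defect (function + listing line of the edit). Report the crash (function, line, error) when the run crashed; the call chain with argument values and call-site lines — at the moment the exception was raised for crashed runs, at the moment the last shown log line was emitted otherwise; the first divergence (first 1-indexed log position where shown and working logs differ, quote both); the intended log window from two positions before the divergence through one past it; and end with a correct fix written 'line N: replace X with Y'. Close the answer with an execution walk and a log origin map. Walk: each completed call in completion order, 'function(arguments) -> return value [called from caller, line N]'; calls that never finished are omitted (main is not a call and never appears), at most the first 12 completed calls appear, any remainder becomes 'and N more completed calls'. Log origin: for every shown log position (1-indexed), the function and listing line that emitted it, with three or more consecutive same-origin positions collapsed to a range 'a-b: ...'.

Answer: the defect is in bind_quota at line 35.
Core observation: The logs agree in full; only the final output differs.
Call chain: main -> bind_quota(0, 3) (called at line 45).
First divergence: there is none — every log position agrees.
Execution walk:
  merge_totals([8, 9, 6, 4, 11, 9, 3]) -> 3  [called from pick_anchor, line 25]
  fold_scores([8, 9, 6, 4, 11, 9, 3], 6) -> 4  [called from pick_anchor, line 26]
  pick_anchor([8, 9, 6, 4, 11, 9, 3], 6) -> 0  [called from main, line 44]
  bind_quota(0, 3) -> 10  [called from main, line 45]
Origin of each log line:
  1: logged in main at line 43
  2: logged in pick_anchor at line 24
  3: logged in fold_scores at line 9
  4: logged in fold_scores at line 14
  5: logged in pick_anchor at line 27
  6: logged in bind_quota at line 32
A correct fix: line 35: replace `10` with `9`.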